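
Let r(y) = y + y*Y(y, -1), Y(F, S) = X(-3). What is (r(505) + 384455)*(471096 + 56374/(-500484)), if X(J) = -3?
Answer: 15067851786006675/83414 ≈ 1.8064e+11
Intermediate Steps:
Y(F, S) = -3
r(y) = -2*y (r(y) = y + y*(-3) = y - 3*y = -2*y)
(r(505) + 384455)*(471096 + 56374/(-500484)) = (-2*505 + 384455)*(471096 + 56374/(-500484)) = (-1010 + 384455)*(471096 + 56374*(-1/500484)) = 383445*(471096 - 28187/250242) = 383445*(117887977045/250242) = 15067851786006675/83414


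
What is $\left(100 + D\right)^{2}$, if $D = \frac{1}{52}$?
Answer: $\frac{27050401}{2704} \approx 10004.0$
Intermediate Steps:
$D = \frac{1}{52} \approx 0.019231$
$\left(100 + D\right)^{2} = \left(100 + \frac{1}{52}\right)^{2} = \left(\frac{5201}{52}\right)^{2} = \frac{27050401}{2704}$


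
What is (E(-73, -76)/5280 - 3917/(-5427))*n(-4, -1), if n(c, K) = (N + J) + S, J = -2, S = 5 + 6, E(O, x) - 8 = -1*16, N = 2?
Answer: 859931/108540 ≈ 7.9227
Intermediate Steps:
E(O, x) = -8 (E(O, x) = 8 - 1*16 = 8 - 16 = -8)
S = 11
n(c, K) = 11 (n(c, K) = (2 - 2) + 11 = 0 + 11 = 11)
(E(-73, -76)/5280 - 3917/(-5427))*n(-4, -1) = (-8/5280 - 3917/(-5427))*11 = (-8*1/5280 - 3917*(-1/5427))*11 = (-1/660 + 3917/5427)*11 = (859931/1193940)*11 = 859931/108540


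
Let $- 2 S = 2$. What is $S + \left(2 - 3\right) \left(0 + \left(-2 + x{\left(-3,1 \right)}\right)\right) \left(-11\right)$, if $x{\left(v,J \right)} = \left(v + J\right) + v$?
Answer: $-78$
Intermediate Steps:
$x{\left(v,J \right)} = J + 2 v$ ($x{\left(v,J \right)} = \left(J + v\right) + v = J + 2 v$)
$S = -1$ ($S = \left(- \frac{1}{2}\right) 2 = -1$)
$S + \left(2 - 3\right) \left(0 + \left(-2 + x{\left(-3,1 \right)}\right)\right) \left(-11\right) = -1 + \left(2 - 3\right) \left(0 + \left(-2 + \left(1 + 2 \left(-3\right)\right)\right)\right) \left(-11\right) = -1 + - (0 + \left(-2 + \left(1 - 6\right)\right)) \left(-11\right) = -1 + - (0 - 7) \left(-11\right) = -1 + \left(-1\right) \left(-7\right) \left(-11\right) = -1 + 7 \left(-11\right) = -1 - 77 = -78$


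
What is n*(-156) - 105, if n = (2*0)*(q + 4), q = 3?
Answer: -105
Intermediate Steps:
n = 0 (n = (2*0)*(3 + 4) = 0*7 = 0)
n*(-156) - 105 = 0*(-156) - 105 = 0 - 105 = -105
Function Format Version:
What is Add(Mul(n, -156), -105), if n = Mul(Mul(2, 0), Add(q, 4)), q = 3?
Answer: -105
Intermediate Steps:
n = 0 (n = Mul(Mul(2, 0), Add(3, 4)) = Mul(0, 7) = 0)
Add(Mul(n, -156), -105) = Add(Mul(0, -156), -105) = Add(0, -105) = -105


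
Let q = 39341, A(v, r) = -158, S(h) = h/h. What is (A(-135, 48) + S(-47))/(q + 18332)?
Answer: -157/57673 ≈ -0.0027222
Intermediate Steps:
S(h) = 1
(A(-135, 48) + S(-47))/(q + 18332) = (-158 + 1)/(39341 + 18332) = -157/57673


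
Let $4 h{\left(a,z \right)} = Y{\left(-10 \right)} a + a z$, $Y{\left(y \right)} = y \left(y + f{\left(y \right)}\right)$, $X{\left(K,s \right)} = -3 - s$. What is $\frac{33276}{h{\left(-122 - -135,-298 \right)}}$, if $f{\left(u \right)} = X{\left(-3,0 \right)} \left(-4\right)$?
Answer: $- \frac{22184}{689} \approx -32.197$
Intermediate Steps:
$f{\left(u \right)} = 12$ ($f{\left(u \right)} = \left(-3 - 0\right) \left(-4\right) = \left(-3 + 0\right) \left(-4\right) = \left(-3\right) \left(-4\right) = 12$)
$Y{\left(y \right)} = y \left(12 + y\right)$ ($Y{\left(y \right)} = y \left(y + 12\right) = y \left(12 + y\right)$)
$h{\left(a,z \right)} = - 5 a + \frac{a z}{4}$ ($h{\left(a,z \right)} = \frac{- 10 \left(12 - 10\right) a + a z}{4} = \frac{\left(-10\right) 2 a + a z}{4} = \frac{- 20 a + a z}{4} = - 5 a + \frac{a z}{4}$)
$\frac{33276}{h{\left(-122 - -135,-298 \right)}} = \frac{33276}{\frac{1}{4} \left(-122 - -135\right) \left(-20 - 298\right)} = \frac{33276}{\frac{1}{4} \left(-122 + 135\right) \left(-318\right)} = \frac{33276}{\frac{1}{4} \cdot 13 \left(-318\right)} = \frac{33276}{- \frac{2067}{2}} = 33276 \left(- \frac{2}{2067}\right) = - \frac{22184}{689}$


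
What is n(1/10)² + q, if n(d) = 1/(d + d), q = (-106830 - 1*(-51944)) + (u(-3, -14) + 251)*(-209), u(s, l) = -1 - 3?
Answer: -106484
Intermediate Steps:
u(s, l) = -4
q = -106509 (q = (-106830 - 1*(-51944)) + (-4 + 251)*(-209) = (-106830 + 51944) + 247*(-209) = -54886 - 51623 = -106509)
n(d) = 1/(2*d)
n(1/10)² + q = (1/(2*(1/10)))² - 106509 = (1/(2*(⅒)))² - 106509 = ((½)*10)² - 106509 = 5² - 106509 = 25 - 106509 = -106484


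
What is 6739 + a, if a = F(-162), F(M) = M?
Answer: 6577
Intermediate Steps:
a = -162
6739 + a = 6739 - 162 = 6577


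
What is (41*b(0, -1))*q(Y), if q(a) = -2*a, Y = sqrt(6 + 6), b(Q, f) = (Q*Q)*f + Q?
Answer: 0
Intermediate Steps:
b(Q, f) = Q + f*Q**2 (b(Q, f) = Q**2*f + Q = f*Q**2 + Q = Q + f*Q**2)
Y = 2*sqrt(3) (Y = sqrt(12) = 2*sqrt(3) ≈ 3.4641)
(41*b(0, -1))*q(Y) = (41*(0*(1 + 0*(-1))))*(-4*sqrt(3)) = (41*(0*(1 + 0)))*(-4*sqrt(3)) = (41*(0*1))*(-4*sqrt(3)) = (41*0)*(-4*sqrt(3)) = 0*(-4*sqrt(3)) = 0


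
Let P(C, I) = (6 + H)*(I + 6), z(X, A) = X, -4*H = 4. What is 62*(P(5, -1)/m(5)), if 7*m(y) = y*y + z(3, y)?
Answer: 775/2 ≈ 387.50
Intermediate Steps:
H = -1 (H = -¼*4 = -1)
P(C, I) = 30 + 5*I (P(C, I) = (6 - 1)*(I + 6) = 5*(6 + I) = 30 + 5*I)
m(y) = 3/7 + y²/7 (m(y) = (y*y + 3)/7 = (y² + 3)/7 = (3 + y²)/7 = 3/7 + y²/7)
62*(P(5, -1)/m(5)) = 62*((30 + 5*(-1))/(3/7 + (⅐)*5²)) = 62*((30 - 5)/(3/7 + (⅐)*25)) = 62*(25/(3/7 + 25/7)) = 62*(25/4) = 775/2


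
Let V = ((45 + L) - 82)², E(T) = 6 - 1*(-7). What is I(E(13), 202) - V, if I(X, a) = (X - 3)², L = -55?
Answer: -8364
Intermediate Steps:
E(T) = 13 (E(T) = 6 + 7 = 13)
I(X, a) = (-3 + X)²
V = 8464 (V = ((45 - 55) - 82)² = (-10 - 82)² = (-92)² = 8464)
I(E(13), 202) - V = (-3 + 13)² - 1*8464 = 10² - 8464 = 100 - 8464 = -8364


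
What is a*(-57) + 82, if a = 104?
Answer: -5846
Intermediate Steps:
a*(-57) + 82 = 104*(-57) + 82 = -5928 + 82 = -5846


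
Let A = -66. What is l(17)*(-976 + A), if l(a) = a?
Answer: -17714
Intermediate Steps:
l(17)*(-976 + A) = 17*(-976 - 66) = 17*(-1042) = -17714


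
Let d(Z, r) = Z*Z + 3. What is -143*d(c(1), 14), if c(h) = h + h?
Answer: -1001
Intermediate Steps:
c(h) = 2*h
d(Z, r) = 3 + Z**2 (d(Z, r) = Z**2 + 3 = 3 + Z**2)
-143*d(c(1), 14) = -143*(3 + (2*1)**2) = -143*(3 + 2**2) = -143*(3 + 4) = -143*7 = -1001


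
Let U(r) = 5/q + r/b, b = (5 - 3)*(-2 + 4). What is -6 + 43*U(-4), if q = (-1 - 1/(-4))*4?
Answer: -362/3 ≈ -120.67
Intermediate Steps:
b = 4 (b = 2*2 = 4)
q = -3 (q = (-1 - 1*(-1/4))*4 = (-1 + 1/4)*4 = -3/4*4 = -3)
U(r) = -5/3 + r/4 (U(r) = 5/(-3) + r/4 = 5*(-1/3) + r*(1/4) = -5/3 + r/4)
-6 + 43*U(-4) = -6 + 43*(-5/3 + (1/4)*(-4)) = -6 + 43*(-5/3 - 1) = -6 + 43*(-8/3) = -6 - 344/3 = -362/3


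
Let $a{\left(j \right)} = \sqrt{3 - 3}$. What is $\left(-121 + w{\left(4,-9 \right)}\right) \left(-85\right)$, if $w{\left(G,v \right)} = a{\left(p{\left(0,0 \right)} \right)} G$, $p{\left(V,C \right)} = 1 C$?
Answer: $10285$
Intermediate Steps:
$p{\left(V,C \right)} = C$
$a{\left(j \right)} = 0$ ($a{\left(j \right)} = \sqrt{0} = 0$)
$w{\left(G,v \right)} = 0$ ($w{\left(G,v \right)} = 0 G = 0$)
$\left(-121 + w{\left(4,-9 \right)}\right) \left(-85\right) = \left(-121 + 0\right) \left(-85\right) = \left(-121\right) \left(-85\right) = 10285$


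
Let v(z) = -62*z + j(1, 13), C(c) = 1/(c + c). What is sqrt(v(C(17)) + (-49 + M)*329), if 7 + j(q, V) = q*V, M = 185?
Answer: sqrt(12932223)/17 ≈ 211.54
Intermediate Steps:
C(c) = 1/(2*c)
j(q, V) = -7 + V*q (j(q, V) = -7 + q*V = -7 + V*q)
v(z) = 6 - 62*z (v(z) = -62*z + (-7 + 13*1) = -62*z + (-7 + 13) = -62*z + 6 = 6 - 62*z)
sqrt(v(C(17)) + (-49 + M)*329) = sqrt((6 - 31/17) + (-49 + 185)*329) = sqrt((6 - 31/17) + 136*329) = sqrt((6 - 62*1/34) + 44744) = sqrt((6 - 31/17) + 44744) = sqrt(71/17 + 44744) = sqrt(760719/17) = sqrt(12932223)/17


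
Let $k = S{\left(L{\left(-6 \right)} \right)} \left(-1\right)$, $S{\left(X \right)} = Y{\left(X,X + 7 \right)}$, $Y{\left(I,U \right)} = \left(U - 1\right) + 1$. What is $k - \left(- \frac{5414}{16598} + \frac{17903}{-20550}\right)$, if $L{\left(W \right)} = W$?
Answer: $\frac{33661397}{170544450} \approx 0.19738$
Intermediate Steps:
$Y{\left(I,U \right)} = U$ ($Y{\left(I,U \right)} = \left(-1 + U\right) + 1 = U$)
$S{\left(X \right)} = 7 + X$ ($S{\left(X \right)} = X + 7 = 7 + X$)
$k = -1$ ($k = \left(7 - 6\right) \left(-1\right) = 1 \left(-1\right) = -1$)
$k - \left(- \frac{5414}{16598} + \frac{17903}{-20550}\right) = -1 - \left(- \frac{5414}{16598} + \frac{17903}{-20550}\right) = -1 - \left(\left(-5414\right) \frac{1}{16598} + 17903 \left(- \frac{1}{20550}\right)\right) = -1 - \left(- \frac{2707}{8299} - \frac{17903}{20550}\right) = -1 - - \frac{204205847}{170544450} = -1 + \frac{204205847}{170544450} = \frac{33661397}{170544450}$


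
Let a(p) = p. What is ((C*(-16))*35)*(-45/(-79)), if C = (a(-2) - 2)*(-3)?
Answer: -302400/79 ≈ -3827.8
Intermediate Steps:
C = 12 (C = (-2 - 2)*(-3) = -4*(-3) = 12)
((C*(-16))*35)*(-45/(-79)) = ((12*(-16))*35)*(-45/(-79)) = (-192*35)*(-45*(-1/79)) = -6720*45/79 = -302400/79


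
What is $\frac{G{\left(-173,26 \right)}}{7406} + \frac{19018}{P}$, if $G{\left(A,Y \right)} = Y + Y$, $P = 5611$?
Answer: $\frac{70569540}{20777533} \approx 3.3964$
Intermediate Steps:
$G{\left(A,Y \right)} = 2 Y$
$\frac{G{\left(-173,26 \right)}}{7406} + \frac{19018}{P} = \frac{2 \cdot 26}{7406} + \frac{19018}{5611} = 52 \cdot \frac{1}{7406} + 19018 \cdot \frac{1}{5611} = \frac{26}{3703} + \frac{19018}{5611} = \frac{70569540}{20777533}$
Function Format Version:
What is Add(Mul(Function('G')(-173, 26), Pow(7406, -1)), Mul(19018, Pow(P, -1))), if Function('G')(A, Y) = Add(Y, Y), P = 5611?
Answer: Rational(70569540, 20777533) ≈ 3.3964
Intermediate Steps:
Function('G')(A, Y) = Mul(2, Y)
Add(Mul(Function('G')(-173, 26), Pow(7406, -1)), Mul(19018, Pow(P, -1))) = Add(Mul(Mul(2, 26), Pow(7406, -1)), Mul(19018, Pow(5611, -1))) = Add(Mul(52, Rational(1, 7406)), Mul(19018, Rational(1, 5611))) = Add(Rational(26, 3703), Rational(19018, 5611)) = Rational(70569540, 20777533)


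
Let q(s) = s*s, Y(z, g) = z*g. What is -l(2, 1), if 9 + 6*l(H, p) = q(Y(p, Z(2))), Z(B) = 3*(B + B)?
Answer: -45/2 ≈ -22.500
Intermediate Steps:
Z(B) = 6*B (Z(B) = 3*(2*B) = 6*B)
Y(z, g) = g*z
q(s) = s²
l(H, p) = -3/2 + 24*p² (l(H, p) = -3/2 + ((6*2)*p)²/6 = -3/2 + (12*p)²/6 = -3/2 + (144*p²)/6 = -3/2 + 24*p²)
-l(2, 1) = -(-3/2 + 24*1²) = -(-3/2 + 24*1) = -(-3/2 + 24) = -1*45/2 = -45/2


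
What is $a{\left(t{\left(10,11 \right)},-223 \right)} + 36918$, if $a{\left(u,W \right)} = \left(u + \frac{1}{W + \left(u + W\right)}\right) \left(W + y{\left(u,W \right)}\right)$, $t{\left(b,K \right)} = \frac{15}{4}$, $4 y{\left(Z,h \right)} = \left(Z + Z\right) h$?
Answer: $\frac{1953838193}{56608} \approx 34515.0$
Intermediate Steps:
$y{\left(Z,h \right)} = \frac{Z h}{2}$ ($y{\left(Z,h \right)} = \frac{\left(Z + Z\right) h}{4} = \frac{2 Z h}{4} = \frac{Z h}{2}$)
$t{\left(b,K \right)} = \frac{15}{4}$ ($t{\left(b,K \right)} = 15 \cdot \frac{1}{4} = \frac{15}{4}$)
$a{\left(u,W \right)} = \left(W + \frac{W u}{2}\right) \left(u + \frac{1}{u + 2 W}\right)$ ($a{\left(u,W \right)} = \left(u + \frac{1}{W + \left(u + W\right)}\right) \left(W + \frac{u W}{2}\right) = \left(u + \frac{1}{W + \left(W + u\right)}\right) \left(W + \frac{W u}{2}\right) = \left(u + \frac{1}{u + 2 W}\right) \left(W + \frac{W u}{2}\right) = \left(W + \frac{W u}{2}\right) \left(u + \frac{1}{u + 2 W}\right)$)
$a{\left(t{\left(10,11 \right)},-223 \right)} + 36918 = \frac{1}{2} \left(-223\right) \frac{1}{\frac{15}{4} + 2 \left(-223\right)} \left(2 + \frac{15}{4} + \left(\frac{15}{4}\right)^{3} + 2 \left(\frac{15}{4}\right)^{2} + 2 \left(-223\right) \left(\frac{15}{4}\right)^{2} + 4 \left(-223\right) \frac{15}{4}\right) + 36918 = \frac{1}{2} \left(-223\right) \frac{1}{\frac{15}{4} - 446} \left(2 + \frac{15}{4} + \frac{3375}{64} + 2 \cdot \frac{225}{16} + 2 \left(-223\right) \frac{225}{16} - 3345\right) + 36918 = \frac{1}{2} \left(-223\right) \frac{1}{- \frac{1769}{4}} \left(2 + \frac{15}{4} + \frac{3375}{64} + \frac{225}{8} - \frac{50175}{8} - 3345\right) + 36918 = \frac{1}{2} \left(-223\right) \left(- \frac{4}{1769}\right) \left(- \frac{609937}{64}\right) + 36918 = - \frac{136015951}{56608} + 36918 = \frac{1953838193}{56608}$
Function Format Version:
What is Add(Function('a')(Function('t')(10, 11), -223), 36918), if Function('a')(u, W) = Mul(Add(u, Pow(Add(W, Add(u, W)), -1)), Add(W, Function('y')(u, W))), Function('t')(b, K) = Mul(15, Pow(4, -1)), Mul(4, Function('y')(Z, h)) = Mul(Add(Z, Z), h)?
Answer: Rational(1953838193, 56608) ≈ 34515.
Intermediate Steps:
Function('y')(Z, h) = Mul(Rational(1, 2), Z, h) (Function('y')(Z, h) = Mul(Rational(1, 4), Mul(Add(Z, Z), h)) = Mul(Rational(1, 4), Mul(Mul(2, Z), h)) = Mul(Rational(1, 4), Mul(2, Z, h)) = Mul(Rational(1, 2), Z, h))
Function('t')(b, K) = Rational(15, 4) (Function('t')(b, K) = Mul(15, Rational(1, 4)) = Rational(15, 4))
Function('a')(u, W) = Mul(Add(W, Mul(Rational(1, 2), W, u)), Add(u, Pow(Add(u, Mul(2, W)), -1))) (Function('a')(u, W) = Mul(Add(u, Pow(Add(W, Add(u, W)), -1)), Add(W, Mul(Rational(1, 2), u, W))) = Mul(Add(u, Pow(Add(W, Add(W, u)), -1)), Add(W, Mul(Rational(1, 2), W, u))) = Mul(Add(u, Pow(Add(u, Mul(2, W)), -1)), Add(W, Mul(Rational(1, 2), W, u))) = Mul(Add(W, Mul(Rational(1, 2), W, u)), Add(u, Pow(Add(u, Mul(2, W)), -1))))
Add(Function('a')(Function('t')(10, 11), -223), 36918) = Add(Mul(Rational(1, 2), -223, Pow(Add(Rational(15, 4), Mul(2, -223)), -1), Add(2, Rational(15, 4), Pow(Rational(15, 4), 3), Mul(2, Pow(Rational(15, 4), 2)), Mul(2, -223, Pow(Rational(15, 4), 2)), Mul(4, -223, Rational(15, 4)))), 36918) = Add(Mul(Rational(1, 2), -223, Pow(Add(Rational(15, 4), -446), -1), Add(2, Rational(15, 4), Rational(3375, 64), Mul(2, Rational(225, 16)), Mul(2, -223, Rational(225, 16)), -3345)), 36918) = Add(Mul(Rational(1, 2), -223, Pow(Rational(-1769, 4), -1), Add(2, Rational(15, 4), Rational(3375, 64), Rational(225, 8), Rational(-50175, 8), -3345)), 36918) = Add(Mul(Rational(1, 2), -223, Rational(-4, 1769), Rational(-609937, 64)), 36918) = Add(Rational(-136015951, 56608), 36918) = Rational(1953838193, 56608)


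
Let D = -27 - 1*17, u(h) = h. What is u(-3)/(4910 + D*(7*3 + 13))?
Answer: -1/1138 ≈ -0.00087873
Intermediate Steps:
D = -44 (D = -27 - 17 = -44)
u(-3)/(4910 + D*(7*3 + 13)) = -3/(4910 - 44*(7*3 + 13)) = -3/(4910 - 44*(21 + 13)) = -3/(4910 - 44*34) = -3/(4910 - 1496) = -3/3414 = -3*1/3414 = -1/1138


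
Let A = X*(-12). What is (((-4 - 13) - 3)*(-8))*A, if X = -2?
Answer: 3840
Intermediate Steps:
A = 24 (A = -2*(-12) = 24)
(((-4 - 13) - 3)*(-8))*A = (((-4 - 13) - 3)*(-8))*24 = ((-17 - 3)*(-8))*24 = -20*(-8)*24 = 160*24 = 3840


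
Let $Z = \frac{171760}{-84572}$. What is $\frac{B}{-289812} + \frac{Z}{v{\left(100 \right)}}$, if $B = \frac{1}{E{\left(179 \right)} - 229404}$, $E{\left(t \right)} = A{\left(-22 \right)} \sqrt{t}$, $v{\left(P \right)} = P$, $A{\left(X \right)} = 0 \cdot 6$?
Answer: $- \frac{142741216701341}{7028359447954320} \approx -0.020309$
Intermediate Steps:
$A{\left(X \right)} = 0$
$E{\left(t \right)} = 0$ ($E{\left(t \right)} = 0 \sqrt{t} = 0$)
$Z = - \frac{42940}{21143}$ ($Z = 171760 \left(- \frac{1}{84572}\right) = - \frac{42940}{21143} \approx -2.0309$)
$B = - \frac{1}{229404}$ ($B = \frac{1}{0 - 229404} = \frac{1}{-229404} = - \frac{1}{229404} \approx -4.3591 \cdot 10^{-6}$)
$\frac{B}{-289812} + \frac{Z}{v{\left(100 \right)}} = - \frac{1}{229404 \left(-289812\right)} - \frac{42940}{21143 \cdot 100} = \left(- \frac{1}{229404}\right) \left(- \frac{1}{289812}\right) - \frac{2147}{105715} = \frac{1}{66484032048} - \frac{2147}{105715} = - \frac{142741216701341}{7028359447954320}$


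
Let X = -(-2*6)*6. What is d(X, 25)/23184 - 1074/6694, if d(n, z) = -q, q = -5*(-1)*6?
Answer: -2091703/12932808 ≈ -0.16174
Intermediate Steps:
X = 72 (X = -(-12)*6 = -1*(-72) = 72)
q = 30 (q = 5*6 = 30)
d(n, z) = -30 (d(n, z) = -1*30 = -30)
d(X, 25)/23184 - 1074/6694 = -30/23184 - 1074/6694 = -30*1/23184 - 1074*1/6694 = -5/3864 - 537/3347 = -2091703/12932808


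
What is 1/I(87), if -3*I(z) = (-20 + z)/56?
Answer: -168/67 ≈ -2.5075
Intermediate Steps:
I(z) = 5/42 - z/168 (I(z) = -(-20 + z)/(3*56) = -(-5/14 + z/56)/3 = 5/42 - z/168)
1/I(87) = 1/(5/42 - 1/168*87) = 1/(5/42 - 29/56) = 1/(-67/168) = -168/67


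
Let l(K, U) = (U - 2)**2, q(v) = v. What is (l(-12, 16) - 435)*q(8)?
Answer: -1912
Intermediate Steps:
l(K, U) = (-2 + U)**2
(l(-12, 16) - 435)*q(8) = ((-2 + 16)**2 - 435)*8 = (14**2 - 435)*8 = (196 - 435)*8 = -239*8 = -1912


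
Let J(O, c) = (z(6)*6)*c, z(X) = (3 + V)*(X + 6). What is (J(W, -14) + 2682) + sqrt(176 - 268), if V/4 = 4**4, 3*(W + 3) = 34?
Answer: -1032534 + 2*I*sqrt(23) ≈ -1.0325e+6 + 9.5917*I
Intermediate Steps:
W = 25/3 (W = -3 + (1/3)*34 = -3 + 34/3 = 25/3 ≈ 8.3333)
V = 1024 (V = 4*4**4 = 4*256 = 1024)
z(X) = 6162 + 1027*X (z(X) = (3 + 1024)*(X + 6) = 1027*(6 + X) = 6162 + 1027*X)
J(O, c) = 73944*c (J(O, c) = ((6162 + 1027*6)*6)*c = ((6162 + 6162)*6)*c = (12324*6)*c = 73944*c)
(J(W, -14) + 2682) + sqrt(176 - 268) = (73944*(-14) + 2682) + sqrt(176 - 268) = (-1035216 + 2682) + sqrt(-92) = -1032534 + 2*I*sqrt(23)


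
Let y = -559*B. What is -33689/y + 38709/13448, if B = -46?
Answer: 271156777/172900936 ≈ 1.5683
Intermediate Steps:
y = 25714 (y = -559*(-46) = 25714)
-33689/y + 38709/13448 = -33689/25714 + 38709/13448 = 271156777/172900936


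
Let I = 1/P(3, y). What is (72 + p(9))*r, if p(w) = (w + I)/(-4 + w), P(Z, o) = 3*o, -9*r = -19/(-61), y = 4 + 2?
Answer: -126217/49410 ≈ -2.5545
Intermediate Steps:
y = 6
r = -19/549 (r = -(-19)/(9*(-61)) = -(-19)*(-1)/(9*61) = -1/9*19/61 = -19/549 ≈ -0.034608)
I = 1/18 (I = 1/(3*6) = 1/18 ≈ 0.055556)
p(w) = (1/18 + w)/(-4 + w) (p(w) = (w + 1/18)/(-4 + w) = (1/18 + w)/(-4 + w))
(72 + p(9))*r = (72 + (1/18 + 9)/(-4 + 9))*(-19/549) = (72 + (163/18)/5)*(-19/549) = (72 + (1/5)*(163/18))*(-19/549) = (72 + 163/90)*(-19/549) = (6643/90)*(-19/549) = -126217/49410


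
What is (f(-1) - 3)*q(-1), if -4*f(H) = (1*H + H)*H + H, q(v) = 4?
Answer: -13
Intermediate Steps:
f(H) = -H**2/2 - H/4 (f(H) = -((1*H + H)*H + H)/4 = -((H + H)*H + H)/4 = -((2*H)*H + H)/4 = -(2*H**2 + H)/4 = -(H + 2*H**2)/4 = -H**2/2 - H/4)
(f(-1) - 3)*q(-1) = (-1/4*(-1)*(1 + 2*(-1)) - 3)*4 = (-1/4*(-1)*(1 - 2) - 3)*4 = (-1/4*(-1)*(-1) - 3)*4 = (-1/4 - 3)*4 = -13/4*4 = -13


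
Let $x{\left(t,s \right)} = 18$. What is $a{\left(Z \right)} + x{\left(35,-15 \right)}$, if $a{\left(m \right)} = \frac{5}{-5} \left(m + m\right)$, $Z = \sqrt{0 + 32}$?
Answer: $18 - 8 \sqrt{2} \approx 6.6863$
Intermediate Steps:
$Z = 4 \sqrt{2}$ ($Z = \sqrt{32} = 4 \sqrt{2} \approx 5.6569$)
$a{\left(m \right)} = - 2 m$ ($a{\left(m \right)} = 5 \left(- \frac{1}{5}\right) 2 m = - 2 m$)
$a{\left(Z \right)} + x{\left(35,-15 \right)} = - 2 \cdot 4 \sqrt{2} + 18 = - 8 \sqrt{2} + 18 = 18 - 8 \sqrt{2}$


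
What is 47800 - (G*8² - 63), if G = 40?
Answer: 45303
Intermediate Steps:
47800 - (G*8² - 63) = 47800 - (40*8² - 63) = 47800 - (40*64 - 63) = 47800 - (2560 - 63) = 47800 - 1*2497 = 47800 - 2497 = 45303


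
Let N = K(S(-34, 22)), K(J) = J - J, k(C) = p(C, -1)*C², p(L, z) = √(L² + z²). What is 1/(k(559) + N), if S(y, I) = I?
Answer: √312482/97644687842 ≈ 5.7248e-9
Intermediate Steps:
k(C) = C²*√(1 + C²) (k(C) = √(C² + (-1)²)*C² = √(C² + 1)*C² = √(1 + C²)*C² = C²*√(1 + C²))
K(J) = 0
N = 0
1/(k(559) + N) = 1/(559²*√(1 + 559²) + 0) = 1/(312481*√(1 + 312481) + 0) = 1/(312481*√312482 + 0) = 1/(312481*√312482) = √312482/97644687842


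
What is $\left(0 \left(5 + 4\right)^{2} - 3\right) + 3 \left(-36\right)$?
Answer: $-111$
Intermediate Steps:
$\left(0 \left(5 + 4\right)^{2} - 3\right) + 3 \left(-36\right) = \left(0 \cdot 9^{2} - 3\right) - 108 = \left(0 \cdot 81 - 3\right) - 108 = \left(0 - 3\right) - 108 = -3 - 108 = -111$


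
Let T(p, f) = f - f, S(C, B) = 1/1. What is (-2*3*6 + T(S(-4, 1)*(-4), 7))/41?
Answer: -36/41 ≈ -0.87805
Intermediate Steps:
S(C, B) = 1
T(p, f) = 0
(-2*3*6 + T(S(-4, 1)*(-4), 7))/41 = (-2*3*6 + 0)/41 = (-6*6 + 0)/41 = (-36 + 0)/41 = (1/41)*(-36) = -36/41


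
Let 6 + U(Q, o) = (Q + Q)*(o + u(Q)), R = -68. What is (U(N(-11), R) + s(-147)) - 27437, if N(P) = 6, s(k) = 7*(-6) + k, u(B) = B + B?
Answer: -28304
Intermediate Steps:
u(B) = 2*B
s(k) = -42 + k
U(Q, o) = -6 + 2*Q*(o + 2*Q) (U(Q, o) = -6 + (Q + Q)*(o + 2*Q) = -6 + (2*Q)*(o + 2*Q) = -6 + 2*Q*(o + 2*Q))
(U(N(-11), R) + s(-147)) - 27437 = ((-6 + 4*6² + 2*6*(-68)) + (-42 - 147)) - 27437 = ((-6 + 4*36 - 816) - 189) - 27437 = ((-6 + 144 - 816) - 189) - 27437 = (-678 - 189) - 27437 = -867 - 27437 = -28304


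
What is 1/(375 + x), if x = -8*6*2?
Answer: 1/279 ≈ 0.0035842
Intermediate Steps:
x = -96 (x = -48*2 = -96)
1/(375 + x) = 1/(375 - 96) = 1/279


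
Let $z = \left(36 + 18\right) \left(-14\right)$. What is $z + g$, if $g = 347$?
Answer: $-409$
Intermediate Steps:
$z = -756$ ($z = 54 \left(-14\right) = -756$)
$z + g = -756 + 347 = -409$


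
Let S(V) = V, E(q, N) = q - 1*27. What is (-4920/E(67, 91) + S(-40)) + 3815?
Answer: 3652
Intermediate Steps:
E(q, N) = -27 + q (E(q, N) = q - 27 = -27 + q)
(-4920/E(67, 91) + S(-40)) + 3815 = (-4920/(-27 + 67) - 40) + 3815 = (-4920/40 - 40) + 3815 = (-4920*1/40 - 40) + 3815 = (-123 - 40) + 3815 = -163 + 3815 = 3652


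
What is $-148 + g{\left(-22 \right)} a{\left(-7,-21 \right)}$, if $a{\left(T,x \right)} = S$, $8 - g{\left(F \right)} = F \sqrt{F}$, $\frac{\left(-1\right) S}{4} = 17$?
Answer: $-692 - 1496 i \sqrt{22} \approx -692.0 - 7016.9 i$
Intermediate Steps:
$S = -68$ ($S = \left(-4\right) 17 = -68$)
$g{\left(F \right)} = 8 - F^{\frac{3}{2}}$ ($g{\left(F \right)} = 8 - F \sqrt{F} = 8 - F^{\frac{3}{2}}$)
$a{\left(T,x \right)} = -68$
$-148 + g{\left(-22 \right)} a{\left(-7,-21 \right)} = -148 + \left(8 - \left(-22\right)^{\frac{3}{2}}\right) \left(-68\right) = -148 + \left(8 - - 22 i \sqrt{22}\right) \left(-68\right) = -148 + \left(8 + 22 i \sqrt{22}\right) \left(-68\right) = -148 - \left(544 + 1496 i \sqrt{22}\right) = -692 - 1496 i \sqrt{22}$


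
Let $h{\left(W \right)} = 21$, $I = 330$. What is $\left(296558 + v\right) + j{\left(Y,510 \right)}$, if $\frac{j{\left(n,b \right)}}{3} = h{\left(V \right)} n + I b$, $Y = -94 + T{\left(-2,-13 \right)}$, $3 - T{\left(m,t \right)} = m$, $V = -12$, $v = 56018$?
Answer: $851869$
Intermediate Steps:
$T{\left(m,t \right)} = 3 - m$
$Y = -89$ ($Y = -94 + \left(3 - -2\right) = -94 + \left(3 + 2\right) = -94 + 5 = -89$)
$j{\left(n,b \right)} = 63 n + 990 b$ ($j{\left(n,b \right)} = 3 \left(21 n + 330 b\right) = 63 n + 990 b$)
$\left(296558 + v\right) + j{\left(Y,510 \right)} = \left(296558 + 56018\right) + \left(63 \left(-89\right) + 990 \cdot 510\right) = 352576 + \left(-5607 + 504900\right) = 352576 + 499293 = 851869$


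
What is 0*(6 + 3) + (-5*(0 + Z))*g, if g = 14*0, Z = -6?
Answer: 0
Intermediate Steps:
g = 0
0*(6 + 3) + (-5*(0 + Z))*g = 0*(6 + 3) - 5*(0 - 6)*0 = 0*9 - 5*(-6)*0 = 0 + 30*0 = 0 + 0 = 0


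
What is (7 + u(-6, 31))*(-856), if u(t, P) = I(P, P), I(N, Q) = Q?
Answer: -32528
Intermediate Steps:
u(t, P) = P
(7 + u(-6, 31))*(-856) = (7 + 31)*(-856) = 38*(-856) = -32528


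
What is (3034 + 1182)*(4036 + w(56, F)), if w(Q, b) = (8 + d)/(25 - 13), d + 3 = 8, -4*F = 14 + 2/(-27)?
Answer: 51061030/3 ≈ 1.7020e+7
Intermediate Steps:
F = -94/27 (F = -(14 + 2/(-27))/4 = -(14 + 2*(-1/27))/4 = -(14 - 2/27)/4 = -1/4*376/27 = -94/27 ≈ -3.4815)
d = 5 (d = -3 + 8 = 5)
w(Q, b) = 13/12 (w(Q, b) = (8 + 5)/(25 - 13) = 13/12)
(3034 + 1182)*(4036 + w(56, F)) = (3034 + 1182)*(4036 + 13/12) = 4216*(48445/12) = 51061030/3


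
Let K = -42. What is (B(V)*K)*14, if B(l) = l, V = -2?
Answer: 1176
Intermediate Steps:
(B(V)*K)*14 = -2*(-42)*14 = 84*14 = 1176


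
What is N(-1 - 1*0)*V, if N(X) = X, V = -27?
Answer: 27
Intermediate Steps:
N(-1 - 1*0)*V = (-1 - 1*0)*(-27) = (-1 + 0)*(-27) = -1*(-27) = 27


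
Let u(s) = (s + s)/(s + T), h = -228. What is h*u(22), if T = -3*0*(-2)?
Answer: -456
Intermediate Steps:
T = 0 (T = 0*(-2) = 0)
u(s) = 2 (u(s) = (s + s)/(s + 0) = (2*s)/s = 2)
h*u(22) = -228*2 = -456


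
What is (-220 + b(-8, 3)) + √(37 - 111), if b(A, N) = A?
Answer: -228 + I*√74 ≈ -228.0 + 8.6023*I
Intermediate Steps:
(-220 + b(-8, 3)) + √(37 - 111) = (-220 - 8) + √(37 - 111) = -228 + √(-74) = -228 + I*√74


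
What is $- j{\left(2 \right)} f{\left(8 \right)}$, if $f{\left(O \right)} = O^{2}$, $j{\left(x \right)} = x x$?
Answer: $-256$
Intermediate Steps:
$j{\left(x \right)} = x^{2}$
$- j{\left(2 \right)} f{\left(8 \right)} = - 2^{2} \cdot 8^{2} = - 4 \cdot 64 = \left(-1\right) 256 = -256$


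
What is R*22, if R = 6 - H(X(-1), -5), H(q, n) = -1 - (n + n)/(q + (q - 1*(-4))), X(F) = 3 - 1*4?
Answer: 44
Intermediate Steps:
X(F) = -1 (X(F) = 3 - 4 = -1)
H(q, n) = -1 - 2*n/(4 + 2*q) (H(q, n) = -1 - 2*n/(q + (q + 4)) = -1 - 2*n/(q + (4 + q)) = -1 - 2*n/(4 + 2*q))
R = 2 (R = 6 - (-2 - 1*(-5) - 1*(-1))/(2 - 1) = 6 - (-2 + 5 + 1)/1 = 6 - 4 = 2)
R*22 = 2*22 = 44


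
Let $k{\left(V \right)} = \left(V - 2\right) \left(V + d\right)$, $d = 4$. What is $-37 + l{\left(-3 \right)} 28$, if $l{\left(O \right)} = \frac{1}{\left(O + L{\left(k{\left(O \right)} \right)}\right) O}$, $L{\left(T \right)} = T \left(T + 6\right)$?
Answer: $- \frac{215}{6} \approx -35.833$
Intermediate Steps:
$k{\left(V \right)} = \left(-2 + V\right) \left(4 + V\right)$ ($k{\left(V \right)} = \left(V - 2\right) \left(V + 4\right) = \left(-2 + V\right) \left(4 + V\right)$)
$L{\left(T \right)} = T \left(6 + T\right)$
$l{\left(O \right)} = \frac{1}{O \left(O + \left(-8 + O^{2} + 2 O\right) \left(-2 + O^{2} + 2 O\right)\right)}$ ($l{\left(O \right)} = \frac{1}{\left(O + \left(-8 + O^{2} + 2 O\right) \left(6 + \left(-8 + O^{2} + 2 O\right)\right)\right) O} = \frac{1}{\left(O + \left(-8 + O^{2} + 2 O\right) \left(-2 + O^{2} + 2 O\right)\right) O} = \frac{1}{O \left(O + \left(-8 + O^{2} + 2 O\right) \left(-2 + O^{2} + 2 O\right)\right)}$)
$-37 + l{\left(-3 \right)} 28 = -37 + \frac{1}{\left(-3\right) \left(-3 + \left(-8 + \left(-3\right)^{2} + 2 \left(-3\right)\right) \left(-2 + \left(-3\right)^{2} + 2 \left(-3\right)\right)\right)} 28 = -37 + - \frac{1}{3 \left(-3 + \left(-8 + 9 - 6\right) \left(-2 + 9 - 6\right)\right)} 28 = -37 + - \frac{1}{3 \left(-3 - 5\right)} 28 = -37 + - \frac{1}{3 \left(-8\right)} 28 = -37 + \left(- \frac{1}{3}\right) \left(- \frac{1}{8}\right) 28 = -37 + \frac{1}{24} \cdot 28 = -37 + \frac{7}{6} = - \frac{215}{6}$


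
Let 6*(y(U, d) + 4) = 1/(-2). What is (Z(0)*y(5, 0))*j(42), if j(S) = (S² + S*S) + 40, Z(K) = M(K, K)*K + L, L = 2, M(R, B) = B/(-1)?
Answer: -87416/3 ≈ -29139.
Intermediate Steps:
M(R, B) = -B (M(R, B) = B*(-1) = -B)
y(U, d) = -49/12 (y(U, d) = -4 + (⅙)/(-2) = -4 + (⅙)*(-½) = -4 - 1/12 = -49/12)
Z(K) = 2 - K² (Z(K) = (-K)*K + 2 = -K² + 2 = 2 - K²)
j(S) = 40 + 2*S² (j(S) = (S² + S²) + 40 = 2*S² + 40 = 40 + 2*S²)
(Z(0)*y(5, 0))*j(42) = ((2 - 1*0²)*(-49/12))*(40 + 2*42²) = ((2 - 1*0)*(-49/12))*(40 + 2*1764) = ((2 + 0)*(-49/12))*(40 + 3528) = (2*(-49/12))*3568 = -49/6*3568 = -87416/3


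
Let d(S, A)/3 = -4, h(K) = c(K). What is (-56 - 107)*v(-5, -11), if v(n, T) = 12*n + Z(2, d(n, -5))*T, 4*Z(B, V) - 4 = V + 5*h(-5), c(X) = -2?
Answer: 3423/2 ≈ 1711.5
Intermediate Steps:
h(K) = -2
d(S, A) = -12 (d(S, A) = 3*(-4) = -12)
Z(B, V) = -3/2 + V/4 (Z(B, V) = 1 + (V + 5*(-2))/4 = 1 + (V - 10)/4 = 1 + (-10 + V)/4 = 1 + (-5/2 + V/4) = -3/2 + V/4)
v(n, T) = 12*n - 9*T/2 (v(n, T) = 12*n + (-3/2 + (1/4)*(-12))*T = 12*n + (-3/2 - 3)*T = 12*n - 9*T/2)
(-56 - 107)*v(-5, -11) = (-56 - 107)*(12*(-5) - 9/2*(-11)) = -163*(-60 + 99/2) = -163*(-21/2) = 3423/2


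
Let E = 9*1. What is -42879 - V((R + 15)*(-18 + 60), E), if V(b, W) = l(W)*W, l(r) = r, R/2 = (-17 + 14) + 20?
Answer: -42960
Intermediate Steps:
R = 34 (R = 2*((-17 + 14) + 20) = 2*(-3 + 20) = 2*17 = 34)
E = 9
V(b, W) = W² (V(b, W) = W*W = W²)
-42879 - V((R + 15)*(-18 + 60), E) = -42879 - 1*9² = -42879 - 1*81 = -42879 - 81 = -42960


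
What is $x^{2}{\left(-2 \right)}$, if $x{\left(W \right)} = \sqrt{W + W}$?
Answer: $-4$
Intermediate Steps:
$x{\left(W \right)} = \sqrt{2} \sqrt{W}$ ($x{\left(W \right)} = \sqrt{2 W} = \sqrt{2} \sqrt{W}$)
$x^{2}{\left(-2 \right)} = \left(\sqrt{2} \sqrt{-2}\right)^{2} = \left(\sqrt{2} i \sqrt{2}\right)^{2} = \left(2 i\right)^{2} = -4$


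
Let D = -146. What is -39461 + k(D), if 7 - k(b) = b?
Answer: -39308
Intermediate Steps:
k(b) = 7 - b
-39461 + k(D) = -39461 + (7 - 1*(-146)) = -39461 + (7 + 146) = -39461 + 153 = -39308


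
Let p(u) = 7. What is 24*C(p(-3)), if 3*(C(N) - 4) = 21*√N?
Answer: 96 + 168*√7 ≈ 540.49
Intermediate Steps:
C(N) = 4 + 7*√N (C(N) = 4 + (21*√N)/3 = 4 + 7*√N)
24*C(p(-3)) = 24*(4 + 7*√7) = 96 + 168*√7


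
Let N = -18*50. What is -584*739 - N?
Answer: -430676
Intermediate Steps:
N = -900
-584*739 - N = -584*739 - 1*(-900) = -431576 + 900 = -430676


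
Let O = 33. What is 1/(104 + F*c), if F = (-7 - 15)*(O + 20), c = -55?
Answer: 1/64234 ≈ 1.5568e-5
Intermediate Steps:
F = -1166 (F = (-7 - 15)*(33 + 20) = -22*53 = -1166)
1/(104 + F*c) = 1/(104 - 1166*(-55)) = 1/(104 + 64130) = 1/64234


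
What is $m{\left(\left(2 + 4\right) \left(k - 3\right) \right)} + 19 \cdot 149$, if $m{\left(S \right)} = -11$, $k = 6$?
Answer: $2820$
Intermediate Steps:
$m{\left(\left(2 + 4\right) \left(k - 3\right) \right)} + 19 \cdot 149 = -11 + 19 \cdot 149 = -11 + 2831 = 2820$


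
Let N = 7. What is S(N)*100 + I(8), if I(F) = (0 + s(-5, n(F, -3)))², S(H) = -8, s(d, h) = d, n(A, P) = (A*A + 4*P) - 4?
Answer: -775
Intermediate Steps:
n(A, P) = -4 + A² + 4*P (n(A, P) = (A² + 4*P) - 4 = -4 + A² + 4*P)
I(F) = 25 (I(F) = (0 - 5)² = (-5)² = 25)
S(N)*100 + I(8) = -8*100 + 25 = -800 + 25 = -775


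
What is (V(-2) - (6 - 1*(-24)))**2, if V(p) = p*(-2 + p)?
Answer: 484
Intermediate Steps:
(V(-2) - (6 - 1*(-24)))**2 = (-2*(-2 - 2) - (6 - 1*(-24)))**2 = (-2*(-4) - (6 + 24))**2 = (8 - 1*30)**2 = (8 - 30)**2 = (-22)**2 = 484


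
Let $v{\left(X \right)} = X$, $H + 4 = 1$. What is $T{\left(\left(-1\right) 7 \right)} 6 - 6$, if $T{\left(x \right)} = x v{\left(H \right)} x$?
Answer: $-888$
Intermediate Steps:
$H = -3$ ($H = -4 + 1 = -3$)
$T{\left(x \right)} = - 3 x^{2}$ ($T{\left(x \right)} = x \left(-3\right) x = - 3 x x = - 3 x^{2}$)
$T{\left(\left(-1\right) 7 \right)} 6 - 6 = - 3 \left(\left(-1\right) 7\right)^{2} \cdot 6 - 6 = - 3 \left(-7\right)^{2} \cdot 6 - 6 = \left(-3\right) 49 \cdot 6 - 6 = \left(-147\right) 6 - 6 = -882 - 6 = -888$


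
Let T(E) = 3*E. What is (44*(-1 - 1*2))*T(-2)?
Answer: 792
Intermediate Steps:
(44*(-1 - 1*2))*T(-2) = (44*(-1 - 1*2))*(3*(-2)) = (44*(-1 - 2))*(-6) = (44*(-3))*(-6) = -132*(-6) = 792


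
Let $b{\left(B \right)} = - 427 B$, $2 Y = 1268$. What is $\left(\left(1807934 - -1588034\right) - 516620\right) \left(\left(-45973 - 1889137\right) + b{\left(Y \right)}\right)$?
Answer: $-6351346440144$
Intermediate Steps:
$Y = 634$ ($Y = \frac{1}{2} \cdot 1268 = 634$)
$\left(\left(1807934 - -1588034\right) - 516620\right) \left(\left(-45973 - 1889137\right) + b{\left(Y \right)}\right) = \left(\left(1807934 - -1588034\right) - 516620\right) \left(\left(-45973 - 1889137\right) - 270718\right) = \left(\left(1807934 + 1588034\right) - 516620\right) \left(-1935110 - 270718\right) = \left(3395968 - 516620\right) \left(-2205828\right) = 2879348 \left(-2205828\right) = -6351346440144$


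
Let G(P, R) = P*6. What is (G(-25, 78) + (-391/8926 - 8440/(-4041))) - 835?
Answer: -35455161101/36069966 ≈ -982.96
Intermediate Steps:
G(P, R) = 6*P
(G(-25, 78) + (-391/8926 - 8440/(-4041))) - 835 = (6*(-25) + (-391/8926 - 8440/(-4041))) - 835 = (-150 + (-391*1/8926 - 8440*(-1/4041))) - 835 = (-150 + (-391/8926 + 8440/4041)) - 835 = (-150 + 73755409/36069966) - 835 = -5336739491/36069966 - 835 = -35455161101/36069966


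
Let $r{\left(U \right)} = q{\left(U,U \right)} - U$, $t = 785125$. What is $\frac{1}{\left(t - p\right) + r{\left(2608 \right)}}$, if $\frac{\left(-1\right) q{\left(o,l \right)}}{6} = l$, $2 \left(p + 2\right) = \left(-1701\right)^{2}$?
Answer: $- \frac{2}{1359659} \approx -1.471 \cdot 10^{-6}$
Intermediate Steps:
$p = \frac{2893397}{2}$ ($p = -2 + \frac{\left(-1701\right)^{2}}{2} = -2 + \frac{1}{2} \cdot 2893401 = -2 + \frac{2893401}{2} = \frac{2893397}{2} \approx 1.4467 \cdot 10^{6}$)
$q{\left(o,l \right)} = - 6 l$
$r{\left(U \right)} = - 7 U$ ($r{\left(U \right)} = - 6 U - U = - 7 U$)
$\frac{1}{\left(t - p\right) + r{\left(2608 \right)}} = \frac{1}{\left(785125 - \frac{2893397}{2}\right) - 18256} = \frac{1}{- \frac{1323147}{2} - 18256} = \frac{1}{- \frac{1359659}{2}} = - \frac{2}{1359659}$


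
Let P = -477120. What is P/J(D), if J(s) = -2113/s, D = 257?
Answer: 122619840/2113 ≈ 58031.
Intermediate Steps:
P/J(D) = -477120/((-2113/257)) = -477120/((-2113*1/257)) = -477120/(-2113/257) = -477120*(-257/2113) = 122619840/2113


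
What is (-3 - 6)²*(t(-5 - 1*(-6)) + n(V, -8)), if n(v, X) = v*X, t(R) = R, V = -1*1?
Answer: 729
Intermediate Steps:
V = -1
n(v, X) = X*v
(-3 - 6)²*(t(-5 - 1*(-6)) + n(V, -8)) = (-3 - 6)²*((-5 - 1*(-6)) - 8*(-1)) = (-9)²*((-5 + 6) + 8) = 81*(1 + 8) = 81*9 = 729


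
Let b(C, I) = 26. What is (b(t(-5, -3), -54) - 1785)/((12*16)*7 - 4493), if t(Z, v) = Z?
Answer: 1759/3149 ≈ 0.55859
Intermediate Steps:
(b(t(-5, -3), -54) - 1785)/((12*16)*7 - 4493) = (26 - 1785)/((12*16)*7 - 4493) = -1759/(192*7 - 4493) = -1759/(1344 - 4493) = -1759/(-3149) = -1759*(-1/3149) = 1759/3149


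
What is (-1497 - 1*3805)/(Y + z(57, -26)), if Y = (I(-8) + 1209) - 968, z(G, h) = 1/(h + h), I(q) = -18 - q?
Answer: -275704/12011 ≈ -22.954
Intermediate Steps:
z(G, h) = 1/(2*h)
Y = 231 (Y = ((-18 - 1*(-8)) + 1209) - 968 = ((-18 + 8) + 1209) - 968 = (-10 + 1209) - 968 = 1199 - 968 = 231)
(-1497 - 1*3805)/(Y + z(57, -26)) = (-1497 - 1*3805)/(231 + (1/2)/(-26)) = (-1497 - 3805)/(231 + (1/2)*(-1/26)) = -5302/(231 - 1/52) = -5302/12011/52 = -5302*52/12011 = -275704/12011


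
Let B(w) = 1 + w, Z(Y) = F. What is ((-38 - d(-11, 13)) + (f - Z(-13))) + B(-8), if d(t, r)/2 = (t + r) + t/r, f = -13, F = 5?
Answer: -849/13 ≈ -65.308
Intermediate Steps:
Z(Y) = 5
d(t, r) = 2*r + 2*t + 2*t/r (d(t, r) = 2*((t + r) + t/r) = 2*((r + t) + t/r) = 2*(r + t + t/r) = 2*r + 2*t + 2*t/r)
((-38 - d(-11, 13)) + (f - Z(-13))) + B(-8) = ((-38 - 2*(-11 + 13*(13 - 11))/13) + (-13 - 1*5)) + (1 - 8) = ((-38 - 2*(-11 + 13*2)/13) + (-13 - 5)) - 7 = ((-38 - 2*(-11 + 26)/13) - 18) - 7 = ((-38 - 2*15/13) - 18) - 7 = ((-38 - 1*30/13) - 18) - 7 = ((-38 - 30/13) - 18) - 7 = (-524/13 - 18) - 7 = -758/13 - 7 = -849/13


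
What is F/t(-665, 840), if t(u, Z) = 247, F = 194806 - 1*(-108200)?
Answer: 303006/247 ≈ 1226.7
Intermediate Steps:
F = 303006 (F = 194806 + 108200 = 303006)
F/t(-665, 840) = 303006/247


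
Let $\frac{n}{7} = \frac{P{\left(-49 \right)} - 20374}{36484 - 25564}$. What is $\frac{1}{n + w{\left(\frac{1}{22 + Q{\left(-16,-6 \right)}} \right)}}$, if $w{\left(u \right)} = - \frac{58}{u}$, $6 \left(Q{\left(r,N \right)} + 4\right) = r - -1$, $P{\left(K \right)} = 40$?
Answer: $- \frac{260}{237129} \approx -0.0010964$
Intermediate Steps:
$Q{\left(r,N \right)} = - \frac{23}{6} + \frac{r}{6}$ ($Q{\left(r,N \right)} = -4 + \frac{r - -1}{6} = -4 + \frac{r + 1}{6} = -4 + \frac{1 + r}{6} = -4 + \left(\frac{1}{6} + \frac{r}{6}\right) = - \frac{23}{6} + \frac{r}{6}$)
$n = - \frac{3389}{260}$ ($n = 7 \frac{40 - 20374}{36484 - 25564} = 7 \left(- \frac{20334}{10920}\right) = 7 \left(\left(-20334\right) \frac{1}{10920}\right) = 7 \left(- \frac{3389}{1820}\right) = - \frac{3389}{260} \approx -13.035$)
$\frac{1}{n + w{\left(\frac{1}{22 + Q{\left(-16,-6 \right)}} \right)}} = \frac{1}{- \frac{3389}{260} - \frac{58}{\frac{1}{22 + \left(- \frac{23}{6} + \frac{1}{6} \left(-16\right)\right)}}} = \frac{1}{- \frac{3389}{260} - \frac{58}{\frac{1}{22 - \frac{13}{2}}}} = \frac{1}{- \frac{3389}{260} - \frac{58}{\frac{1}{\frac{31}{2}}}} = \frac{1}{- \frac{3389}{260} - \frac{58}{\frac{2}{31}}} = \frac{1}{- \frac{3389}{260} - 899} = \frac{1}{- \frac{237129}{260}} = - \frac{260}{237129}$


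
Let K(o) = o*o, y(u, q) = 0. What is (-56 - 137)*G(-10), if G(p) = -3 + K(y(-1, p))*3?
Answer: 579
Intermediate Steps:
K(o) = o²
G(p) = -3 (G(p) = -3 + 0²*3 = -3 + 0*3 = -3 + 0 = -3)
(-56 - 137)*G(-10) = (-56 - 137)*(-3) = -193*(-3) = 579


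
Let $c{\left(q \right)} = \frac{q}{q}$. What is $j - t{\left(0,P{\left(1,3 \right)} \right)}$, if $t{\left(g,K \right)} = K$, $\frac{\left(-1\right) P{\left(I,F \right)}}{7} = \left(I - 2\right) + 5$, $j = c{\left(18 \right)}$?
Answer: $29$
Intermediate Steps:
$c{\left(q \right)} = 1$
$j = 1$
$P{\left(I,F \right)} = -21 - 7 I$ ($P{\left(I,F \right)} = - 7 \left(\left(I - 2\right) + 5\right) = - 7 \left(\left(-2 + I\right) + 5\right) = - 7 \left(3 + I\right) = -21 - 7 I$)
$j - t{\left(0,P{\left(1,3 \right)} \right)} = 1 - \left(-21 - 7\right) = 1 - -28 = 1 + 28 = 29$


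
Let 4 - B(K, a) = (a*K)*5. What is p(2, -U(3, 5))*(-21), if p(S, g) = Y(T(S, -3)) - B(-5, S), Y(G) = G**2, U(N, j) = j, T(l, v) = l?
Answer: 1050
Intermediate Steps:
B(K, a) = 4 - 5*K*a (B(K, a) = 4 - a*K*5 = 4 - K*a*5 = 4 - 5*K*a)
p(S, g) = -4 + S**2 - 25*S (p(S, g) = S**2 - (4 - 5*(-5)*S) = S**2 - (4 + 25*S) = S**2 + (-4 - 25*S) = -4 + S**2 - 25*S)
p(2, -U(3, 5))*(-21) = (-4 + 2**2 - 25*2)*(-21) = (-4 + 4 - 50)*(-21) = -50*(-21) = 1050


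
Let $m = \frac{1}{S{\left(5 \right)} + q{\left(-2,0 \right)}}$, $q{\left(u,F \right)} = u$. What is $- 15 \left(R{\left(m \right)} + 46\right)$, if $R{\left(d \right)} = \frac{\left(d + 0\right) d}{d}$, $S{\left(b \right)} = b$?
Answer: $-695$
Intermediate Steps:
$m = \frac{1}{3}$ ($m = \frac{1}{5 - 2} = \frac{1}{3} \approx 0.33333$)
$R{\left(d \right)} = d$ ($R{\left(d \right)} = \frac{d d}{d} = \frac{d^{2}}{d} = d$)
$- 15 \left(R{\left(m \right)} + 46\right) = - 15 \left(\frac{1}{3} + 46\right) = \left(-15\right) \frac{139}{3} = -695$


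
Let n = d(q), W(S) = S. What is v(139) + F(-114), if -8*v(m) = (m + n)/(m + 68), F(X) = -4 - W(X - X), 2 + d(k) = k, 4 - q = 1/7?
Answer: -23677/5796 ≈ -4.0851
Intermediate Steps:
q = 27/7 (q = 4 - 1/7 = 27/7 ≈ 3.8571)
d(k) = -2 + k
n = 13/7 (n = -2 + 27/7 = 13/7 ≈ 1.8571)
F(X) = -4 (F(X) = -4 - (X - X) = -4 - 1*0 = -4 + 0 = -4)
v(m) = -(13/7 + m)/(8*(68 + m)) (v(m) = -(m + 13/7)/(8*(m + 68)) = -(13/7 + m)/(8*(68 + m)))
v(139) + F(-114) = (-13 - 7*139)/(56*(68 + 139)) - 4 = (1/56)*(-13 - 973)/207 - 4 = (1/56)*(1/207)*(-986) - 4 = -493/5796 - 4 = -23677/5796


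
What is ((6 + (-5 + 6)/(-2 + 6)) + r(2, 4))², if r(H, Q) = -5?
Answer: 25/16 ≈ 1.5625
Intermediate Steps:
((6 + (-5 + 6)/(-2 + 6)) + r(2, 4))² = ((6 + (-5 + 6)/(-2 + 6)) - 5)² = ((6 + 1/4) - 5)² = ((6 + 1*(¼)) - 5)² = ((6 + ¼) - 5)² = (25/4 - 5)² = (5/4)² = 25/16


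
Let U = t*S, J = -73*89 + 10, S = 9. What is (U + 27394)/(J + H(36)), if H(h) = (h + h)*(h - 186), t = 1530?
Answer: -41164/17287 ≈ -2.3812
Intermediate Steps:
H(h) = 2*h*(-186 + h) (H(h) = (2*h)*(-186 + h) = 2*h*(-186 + h))
J = -6487 (J = -6497 + 10 = -6487)
U = 13770 (U = 1530*9 = 13770)
(U + 27394)/(J + H(36)) = (13770 + 27394)/(-6487 + 2*36*(-186 + 36)) = 41164/(-6487 + 2*36*(-150)) = 41164/(-6487 - 10800) = 41164/(-17287) = 41164*(-1/17287) = -41164/17287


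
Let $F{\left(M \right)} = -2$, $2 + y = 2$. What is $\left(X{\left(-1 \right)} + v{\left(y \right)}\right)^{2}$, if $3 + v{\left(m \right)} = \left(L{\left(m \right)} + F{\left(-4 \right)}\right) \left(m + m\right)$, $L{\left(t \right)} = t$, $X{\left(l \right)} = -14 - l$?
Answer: $256$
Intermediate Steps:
$y = 0$ ($y = -2 + 2 = 0$)
$v{\left(m \right)} = -3 + 2 m \left(-2 + m\right)$ ($v{\left(m \right)} = -3 + \left(m - 2\right) \left(m + m\right) = -3 + \left(-2 + m\right) 2 m = -3 + 2 m \left(-2 + m\right)$)
$\left(X{\left(-1 \right)} + v{\left(y \right)}\right)^{2} = \left(\left(-14 - -1\right) - \left(3 - 2 \cdot 0^{2}\right)\right)^{2} = \left(\left(-14 + 1\right) + \left(-3 + 0 + 2 \cdot 0\right)\right)^{2} = \left(-13 + \left(-3 + 0 + 0\right)\right)^{2} = \left(-13 - 3\right)^{2} = \left(-16\right)^{2} = 256$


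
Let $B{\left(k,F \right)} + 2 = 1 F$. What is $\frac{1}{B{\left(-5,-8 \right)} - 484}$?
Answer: $- \frac{1}{494} \approx -0.0020243$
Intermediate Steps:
$B{\left(k,F \right)} = -2 + F$ ($B{\left(k,F \right)} = -2 + 1 F = -2 + F$)
$\frac{1}{B{\left(-5,-8 \right)} - 484} = \frac{1}{\left(-2 - 8\right) - 484} = \frac{1}{-10 - 484} = \frac{1}{-494} = - \frac{1}{494}$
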